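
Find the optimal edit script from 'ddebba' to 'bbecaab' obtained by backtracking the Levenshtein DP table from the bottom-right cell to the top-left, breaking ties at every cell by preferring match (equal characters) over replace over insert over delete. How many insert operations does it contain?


Edit distance = 5. Backtracking from cell (6, 7) with preference match > replace > insert > delete,
then listing the resulting alignment 'ddebba' -> 'bbecaab' left to right:
  Step 1: replace d->b
  Step 2: replace d->b
  Step 3: keep 'e'
  Step 4: replace b->c
  Step 5: replace b->a
  Step 6: keep 'a'
  Step 7: insert 'b' [insertion #1]
Total insertions: 1

1


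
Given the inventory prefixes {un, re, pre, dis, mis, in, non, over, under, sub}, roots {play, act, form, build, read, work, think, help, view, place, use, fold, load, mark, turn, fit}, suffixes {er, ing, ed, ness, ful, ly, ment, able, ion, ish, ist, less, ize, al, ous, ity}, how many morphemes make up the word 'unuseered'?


Segmenting 'unuseered' against the inventory:
  'un' -> prefix (morpheme 1)
  'use' -> root (morpheme 2)
  'er' -> suffix (morpheme 3)
  'ed' -> suffix (morpheme 4)
Total morphemes: 4

4


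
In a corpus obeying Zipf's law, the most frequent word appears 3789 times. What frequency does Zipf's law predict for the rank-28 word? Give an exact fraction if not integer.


Zipf's law: freq(rank) = f1 / rank
f1 = 3789, rank = 28
freq = 3789 / 28
GCD(3789, 28) = 1
Simplified: 3789/28

3789/28


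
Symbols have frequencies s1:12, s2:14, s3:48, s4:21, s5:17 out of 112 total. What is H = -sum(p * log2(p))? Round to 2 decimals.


Computing entropy H = -sum(p_i * log2(p_i)):
  s1: p = 12/112 = 0.1071, -p*log2(p) = 0.3453
  s2: p = 14/112 = 0.1250, -p*log2(p) = 0.3750
  s3: p = 48/112 = 0.4286, -p*log2(p) = 0.5239
  s4: p = 21/112 = 0.1875, -p*log2(p) = 0.4528
  s5: p = 17/112 = 0.1518, -p*log2(p) = 0.4128
H = sum of terms = 2.1098
Rounded to 2 decimals: 2.11

2.11


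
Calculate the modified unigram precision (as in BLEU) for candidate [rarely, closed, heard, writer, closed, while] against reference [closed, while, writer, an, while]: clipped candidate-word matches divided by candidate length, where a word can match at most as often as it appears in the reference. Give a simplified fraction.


Reference word counts: {'an': 1, 'closed': 1, 'while': 2, 'writer': 1}
Checking each candidate word (with clipping):
  'rarely' -> not in reference -> no match (matches: 0)
  'closed' -> in reference (ref count 1, used 1/1) -> match (matches: 1)
  'heard' -> not in reference -> no match (matches: 1)
  'writer' -> in reference (ref count 1, used 1/1) -> match (matches: 2)
  'closed' -> ref count 1 already used up (1/1) -> clipped, no match (matches: 2)
  'while' -> in reference (ref count 2, used 1/2) -> match (matches: 3)
Clipped matches: 3, Candidate length: 6
Precision = 3/6 = 1/2

1/2


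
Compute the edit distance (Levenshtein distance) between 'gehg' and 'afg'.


Building DP table for s1='gehg' (len 4) and s2='afg' (len 3):
       a  f  g
    0  1  2  3
  g 1  1  2  2
  e 2  2  2  3
  h 3  3  3  3
  g 4  4  4  3
Edit distance = dp[4][3] = 3

3


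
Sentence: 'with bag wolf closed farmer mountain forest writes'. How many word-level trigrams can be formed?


Word trigrams from [8] words:
  Trigram 1: (with bag wolf)
  Trigram 2: (bag wolf closed)
  Trigram 3: (wolf closed farmer)
  Trigram 4: (closed farmer mountain)
  Trigram 5: (farmer mountain forest)
  Trigram 6: (mountain forest writes)
Total word trigrams: 8 - 2 = 6

6


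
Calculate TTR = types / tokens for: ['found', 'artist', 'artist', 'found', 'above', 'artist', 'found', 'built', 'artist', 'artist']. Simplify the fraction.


Tokens: 10
Unique types: ('above', 'artist', 'built', 'found') = 4
TTR = 4/10
Simplify: divide both by 2 -> 2/5
TTR = 2/5

2/5


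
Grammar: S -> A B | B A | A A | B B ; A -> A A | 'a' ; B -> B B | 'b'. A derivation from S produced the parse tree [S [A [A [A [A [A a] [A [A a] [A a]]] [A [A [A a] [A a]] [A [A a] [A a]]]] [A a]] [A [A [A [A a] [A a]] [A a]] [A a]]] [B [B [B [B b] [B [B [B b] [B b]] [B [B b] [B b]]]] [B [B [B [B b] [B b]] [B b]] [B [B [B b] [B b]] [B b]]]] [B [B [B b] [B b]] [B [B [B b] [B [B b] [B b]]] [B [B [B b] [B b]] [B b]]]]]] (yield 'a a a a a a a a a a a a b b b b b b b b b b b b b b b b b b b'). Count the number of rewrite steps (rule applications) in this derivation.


Every bracketed nonterminal node [X ...] in the tree is produced by exactly one rule application.
Reading the tree off as a leftmost derivation:
  Step 1: S  =>  A B   (applied S -> A B)
  Step 2: A B  =>  A A B   (applied A -> A A)
  Step 3: A A B  =>  A A A B   (applied A -> A A)
  Step 4: A A A B  =>  A A A A B   (applied A -> A A)
  Step 5: A A A A B  =>  A A A A A B   (applied A -> A A)
  Step 6: A A A A A B  =>  a A A A A B   (applied A -> a)
  Step 7: a A A A A B  =>  a A A A A A B   (applied A -> A A)
  Step 8: a A A A A A B  =>  a a A A A A B   (applied A -> a)
  Step 9: a a A A A A B  =>  a a a A A A B   (applied A -> a)
  Step 10: a a a A A A B  =>  a a a A A A A B   (applied A -> A A)
  Step 11: a a a A A A A B  =>  a a a A A A A A B   (applied A -> A A)
  Step 12: a a a A A A A A B  =>  a a a a A A A A B   (applied A -> a)
  Step 13: a a a a A A A A B  =>  a a a a a A A A B   (applied A -> a)
  Step 14: a a a a a A A A B  =>  a a a a a A A A A B   (applied A -> A A)
  Step 15: a a a a a A A A A B  =>  a a a a a a A A A B   (applied A -> a)
  Step 16: a a a a a a A A A B  =>  a a a a a a a A A B   (applied A -> a)
  Step 17: a a a a a a a A A B  =>  a a a a a a a a A B   (applied A -> a)
  Step 18: a a a a a a a a A B  =>  a a a a a a a a A A B   (applied A -> A A)
  Step 19: a a a a a a a a A A B  =>  a a a a a a a a A A A B   (applied A -> A A)
  Step 20: a a a a a a a a A A A B  =>  a a a a a a a a A A A A B   (applied A -> A A)
  Step 21: a a a a a a a a A A A A B  =>  a a a a a a a a a A A A B   (applied A -> a)
  Step 22: a a a a a a a a a A A A B  =>  a a a a a a a a a a A A B   (applied A -> a)
  Step 23: a a a a a a a a a a A A B  =>  a a a a a a a a a a a A B   (applied A -> a)
  Step 24: a a a a a a a a a a a A B  =>  a a a a a a a a a a a a B   (applied A -> a)
  Step 25: a a a a a a a a a a a a B  =>  a a a a a a a a a a a a B B   (applied B -> B B)
  Step 26: a a a a a a a a a a a a B B  =>  a a a a a a a a a a a a B B B   (applied B -> B B)
  Step 27: a a a a a a a a a a a a B B B  =>  a a a a a a a a a a a a B B B B   (applied B -> B B)
  Step 28: a a a a a a a a a a a a B B B B  =>  a a a a a a a a a a a a b B B B   (applied B -> b)
  Step 29: a a a a a a a a a a a a b B B B  =>  a a a a a a a a a a a a b B B B B   (applied B -> B B)
  Step 30: a a a a a a a a a a a a b B B B B  =>  a a a a a a a a a a a a b B B B B B   (applied B -> B B)
  Step 31: a a a a a a a a a a a a b B B B B B  =>  a a a a a a a a a a a a b b B B B B   (applied B -> b)
  Step 32: a a a a a a a a a a a a b b B B B B  =>  a a a a a a a a a a a a b b b B B B   (applied B -> b)
  Step 33: a a a a a a a a a a a a b b b B B B  =>  a a a a a a a a a a a a b b b B B B B   (applied B -> B B)
  Step 34: a a a a a a a a a a a a b b b B B B B  =>  a a a a a a a a a a a a b b b b B B B   (applied B -> b)
  Step 35: a a a a a a a a a a a a b b b b B B B  =>  a a a a a a a a a a a a b b b b b B B   (applied B -> b)
  Step 36: a a a a a a a a a a a a b b b b b B B  =>  a a a a a a a a a a a a b b b b b B B B   (applied B -> B B)
  Step 37: a a a a a a a a a a a a b b b b b B B B  =>  a a a a a a a a a a a a b b b b b B B B B   (applied B -> B B)
  Step 38: a a a a a a a a a a a a b b b b b B B B B  =>  a a a a a a a a a a a a b b b b b B B B B B   (applied B -> B B)
  Step 39: a a a a a a a a a a a a b b b b b B B B B B  =>  a a a a a a a a a a a a b b b b b b B B B B   (applied B -> b)
  Step 40: a a a a a a a a a a a a b b b b b b B B B B  =>  a a a a a a a a a a a a b b b b b b b B B B   (applied B -> b)
  Step 41: a a a a a a a a a a a a b b b b b b b B B B  =>  a a a a a a a a a a a a b b b b b b b b B B   (applied B -> b)
  Step 42: a a a a a a a a a a a a b b b b b b b b B B  =>  a a a a a a a a a a a a b b b b b b b b B B B   (applied B -> B B)
  Step 43: a a a a a a a a a a a a b b b b b b b b B B B  =>  a a a a a a a a a a a a b b b b b b b b B B B B   (applied B -> B B)
  Step 44: a a a a a a a a a a a a b b b b b b b b B B B B  =>  a a a a a a a a a a a a b b b b b b b b b B B B   (applied B -> b)
  Step 45: a a a a a a a a a a a a b b b b b b b b b B B B  =>  a a a a a a a a a a a a b b b b b b b b b b B B   (applied B -> b)
  Step 46: a a a a a a a a a a a a b b b b b b b b b b B B  =>  a a a a a a a a a a a a b b b b b b b b b b b B   (applied B -> b)
  Step 47: a a a a a a a a a a a a b b b b b b b b b b b B  =>  a a a a a a a a a a a a b b b b b b b b b b b B B   (applied B -> B B)
  Step 48: a a a a a a a a a a a a b b b b b b b b b b b B B  =>  a a a a a a a a a a a a b b b b b b b b b b b B B B   (applied B -> B B)
  Step 49: a a a a a a a a a a a a b b b b b b b b b b b B B B  =>  a a a a a a a a a a a a b b b b b b b b b b b b B B   (applied B -> b)
  Step 50: a a a a a a a a a a a a b b b b b b b b b b b b B B  =>  a a a a a a a a a a a a b b b b b b b b b b b b b B   (applied B -> b)
  Step 51: a a a a a a a a a a a a b b b b b b b b b b b b b B  =>  a a a a a a a a a a a a b b b b b b b b b b b b b B B   (applied B -> B B)
  Step 52: a a a a a a a a a a a a b b b b b b b b b b b b b B B  =>  a a a a a a a a a a a a b b b b b b b b b b b b b B B B   (applied B -> B B)
  Step 53: a a a a a a a a a a a a b b b b b b b b b b b b b B B B  =>  a a a a a a a a a a a a b b b b b b b b b b b b b b B B   (applied B -> b)
  Step 54: a a a a a a a a a a a a b b b b b b b b b b b b b b B B  =>  a a a a a a a a a a a a b b b b b b b b b b b b b b B B B   (applied B -> B B)
  Step 55: a a a a a a a a a a a a b b b b b b b b b b b b b b B B B  =>  a a a a a a a a a a a a b b b b b b b b b b b b b b b B B   (applied B -> b)
  Step 56: a a a a a a a a a a a a b b b b b b b b b b b b b b b B B  =>  a a a a a a a a a a a a b b b b b b b b b b b b b b b b B   (applied B -> b)
  Step 57: a a a a a a a a a a a a b b b b b b b b b b b b b b b b B  =>  a a a a a a a a a a a a b b b b b b b b b b b b b b b b B B   (applied B -> B B)
  Step 58: a a a a a a a a a a a a b b b b b b b b b b b b b b b b B B  =>  a a a a a a a a a a a a b b b b b b b b b b b b b b b b B B B   (applied B -> B B)
  Step 59: a a a a a a a a a a a a b b b b b b b b b b b b b b b b B B B  =>  a a a a a a a a a a a a b b b b b b b b b b b b b b b b b B B   (applied B -> b)
  Step 60: a a a a a a a a a a a a b b b b b b b b b b b b b b b b b B B  =>  a a a a a a a a a a a a b b b b b b b b b b b b b b b b b b B   (applied B -> b)
  Step 61: a a a a a a a a a a a a b b b b b b b b b b b b b b b b b b B  =>  a a a a a a a a a a a a b b b b b b b b b b b b b b b b b b b   (applied B -> b)
Final yield: a a a a a a a a a a a a b b b b b b b b b b b b b b b b b b b
Total rewrite steps: 61

61


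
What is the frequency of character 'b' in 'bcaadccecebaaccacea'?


Scanning 'bcaadccecebaaccacea' for 'b':
  Position 0: 'b' -> MATCH (count: 1)
  Position 10: 'b' -> MATCH (count: 2)
Total occurrences of 'b': 2

2


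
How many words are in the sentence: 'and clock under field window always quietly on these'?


Counting words by splitting on spaces:
  Word 1: 'and'
  Word 2: 'clock'
  Word 3: 'under'
  Word 4: 'field'
  Word 5: 'window'
  Word 6: 'always'
  Word 7: 'quietly'
  Word 8: 'on'
  Word 9: 'these'
Total words: 9

9


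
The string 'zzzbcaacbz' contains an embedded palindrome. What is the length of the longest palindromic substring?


Scanning 'zzzbcaacbz' for palindromic substrings.
Substring at positions 2-9: 'zbcaacbz'.
Check: reverse('zbcaacbz') = 'zbcaacbz' -> palindrome confirmed.
Neighbouring characters ('z' / '-') break symmetry, so it cannot extend further.
No longer palindromic substring exists; longest length = 8

8


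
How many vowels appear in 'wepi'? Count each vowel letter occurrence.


Scanning each character of 'wepi':
  Position 1: 'w' -> consonant (running count: 0)
  Position 2: 'e' -> vowel (running count: 1)
  Position 3: 'p' -> consonant (running count: 1)
  Position 4: 'i' -> vowel (running count: 2)
Total vowels: 2

2


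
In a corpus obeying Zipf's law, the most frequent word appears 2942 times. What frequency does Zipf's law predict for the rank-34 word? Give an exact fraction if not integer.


Zipf's law: freq(rank) = f1 / rank
f1 = 2942, rank = 34
freq = 2942 / 34
GCD(2942, 34) = 2
Simplified: 1471/17

1471/17


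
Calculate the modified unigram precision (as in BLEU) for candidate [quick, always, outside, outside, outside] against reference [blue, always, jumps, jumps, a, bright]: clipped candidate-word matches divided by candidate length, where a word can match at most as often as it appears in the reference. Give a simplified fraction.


Reference word counts: {'a': 1, 'always': 1, 'blue': 1, 'bright': 1, 'jumps': 2}
Checking each candidate word (with clipping):
  'quick' -> not in reference -> no match (matches: 0)
  'always' -> in reference (ref count 1, used 1/1) -> match (matches: 1)
  'outside' -> not in reference -> no match (matches: 1)
  'outside' -> not in reference -> no match (matches: 1)
  'outside' -> not in reference -> no match (matches: 1)
Clipped matches: 1, Candidate length: 5
Precision = 1/5

1/5


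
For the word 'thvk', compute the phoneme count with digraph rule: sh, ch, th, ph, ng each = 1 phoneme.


Parsing 'thvk' greedily, digraphs first:
  'th' -> digraph (1 consonant phoneme) (phonemes so far: 1)
  'v' -> consonant phoneme (phonemes so far: 2)
  'k' -> consonant phoneme (phonemes so far: 3)
Total phonemes: 3

3


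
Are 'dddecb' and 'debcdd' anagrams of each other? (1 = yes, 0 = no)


Sort characters of 'dddecb': 'bcddde'
Sort characters of 'debcdd': 'bcddde'
Sorted forms match -> they ARE anagrams
Result: 1

1


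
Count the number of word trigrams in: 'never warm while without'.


Word trigrams from [4] words:
  Trigram 1: (never warm while)
  Trigram 2: (warm while without)
Total word trigrams: 4 - 2 = 2

2


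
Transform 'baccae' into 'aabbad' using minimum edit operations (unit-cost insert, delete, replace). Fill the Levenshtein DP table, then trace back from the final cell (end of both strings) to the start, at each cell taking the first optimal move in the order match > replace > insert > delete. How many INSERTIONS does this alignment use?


Edit distance = 4. Backtracking from cell (6, 6) with preference match > replace > insert > delete,
then listing the resulting alignment 'baccae' -> 'aabbad' left to right:
  Step 1: replace b->a
  Step 2: keep 'a'
  Step 3: replace c->b
  Step 4: replace c->b
  Step 5: keep 'a'
  Step 6: replace e->d
Total insertions: 0

0


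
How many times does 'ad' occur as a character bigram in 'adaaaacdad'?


Scanning 'adaaaacdad' for bigram 'ad':
  Position 0: 'ad' -> MATCH
  Position 1: 'da' -> no
  Position 2: 'aa' -> no
  Position 3: 'aa' -> no
  Position 4: 'aa' -> no
  Position 5: 'ac' -> no
  Position 6: 'cd' -> no
  Position 7: 'da' -> no
  Position 8: 'ad' -> MATCH
Total matches: 2

2


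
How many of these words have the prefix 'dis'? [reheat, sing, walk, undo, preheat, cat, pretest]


Checking each word for prefix 'dis':
  'reheat' -> no (count: 0)
  'sing' -> no (count: 0)
  'walk' -> no (count: 0)
  'undo' -> no (count: 0)
  'preheat' -> no (count: 0)
  'cat' -> no (count: 0)
  'pretest' -> no (count: 0)
Total with prefix 'dis': 0

0


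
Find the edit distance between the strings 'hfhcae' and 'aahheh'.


Building DP table for s1='hfhcae' (len 6) and s2='aahheh' (len 6):
       a  a  h  h  e  h
    0  1  2  3  4  5  6
  h 1  1  2  2  3  4  5
  f 2  2  2  3  3  4  5
  h 3  3  3  2  3  4  4
  c 4  4  4  3  3  4  5
  a 5  4  4  4  4  4  5
  e 6  5  5  5  5  4  5
Edit distance = dp[6][6] = 5

5


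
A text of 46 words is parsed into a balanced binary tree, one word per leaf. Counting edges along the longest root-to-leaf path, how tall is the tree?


In a balanced binary tree with n leaves the deepest leaf is ceil(log2(n)) edges below the root.
log2(46) = 5.5236
ceil(5.5236) = 6
height (edges) = 6

6


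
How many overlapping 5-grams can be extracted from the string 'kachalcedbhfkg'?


String 'kachalcedbhfkg' has length L = 14.
Number of overlapping n-grams = L - n + 1
Substituting: 14 - 5 + 1 = 10

10


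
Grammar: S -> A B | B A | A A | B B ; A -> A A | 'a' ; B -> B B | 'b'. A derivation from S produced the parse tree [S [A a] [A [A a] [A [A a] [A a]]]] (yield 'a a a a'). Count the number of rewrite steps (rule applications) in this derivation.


Every bracketed nonterminal node [X ...] in the tree is produced by exactly one rule application.
Reading the tree off as a leftmost derivation:
  Step 1: S  =>  A A   (applied S -> A A)
  Step 2: A A  =>  a A   (applied A -> a)
  Step 3: a A  =>  a A A   (applied A -> A A)
  Step 4: a A A  =>  a a A   (applied A -> a)
  Step 5: a a A  =>  a a A A   (applied A -> A A)
  Step 6: a a A A  =>  a a a A   (applied A -> a)
  Step 7: a a a A  =>  a a a a   (applied A -> a)
Final yield: a a a a
Total rewrite steps: 7

7


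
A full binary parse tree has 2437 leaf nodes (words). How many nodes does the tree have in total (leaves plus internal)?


Leaf nodes (terminals): 2437
Internal nodes = n - 1 = 2437 - 1 = 2436
Total = leaves + internal = 2437 + 2436 = 4873

4873


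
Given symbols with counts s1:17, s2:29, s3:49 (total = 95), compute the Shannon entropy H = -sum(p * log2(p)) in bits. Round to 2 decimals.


Computing entropy H = -sum(p_i * log2(p_i)):
  s1: p = 17/95 = 0.1789, -p*log2(p) = 0.4442
  s2: p = 29/95 = 0.3053, -p*log2(p) = 0.5226
  s3: p = 49/95 = 0.5158, -p*log2(p) = 0.4927
H = sum of terms = 1.4595
Rounded to 2 decimals: 1.46

1.46


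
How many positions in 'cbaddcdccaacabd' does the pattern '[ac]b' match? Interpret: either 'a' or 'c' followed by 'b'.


Pattern: [ac]b means either 'a' or 'c' followed by 'b'.
Scanning 'cbaddcdccaacabd' position-by-position:
  Pos 0: window 'cb' -> MATCH
  Pos 1: window 'ba' -> no
  Pos 2: window 'ad' -> no
  Pos 3: window 'dd' -> no
  Pos 4: window 'dc' -> no
  Pos 5: window 'cd' -> no
  Pos 6: window 'dc' -> no
  Pos 7: window 'cc' -> no
  Pos 8: window 'ca' -> no
  Pos 9: window 'aa' -> no
  Pos 10: window 'ac' -> no
  Pos 11: window 'ca' -> no
  Pos 12: window 'ab' -> MATCH
  Pos 13: window 'bd' -> no
  Pos 14: window 'd' -> no
Total matches: 2

2


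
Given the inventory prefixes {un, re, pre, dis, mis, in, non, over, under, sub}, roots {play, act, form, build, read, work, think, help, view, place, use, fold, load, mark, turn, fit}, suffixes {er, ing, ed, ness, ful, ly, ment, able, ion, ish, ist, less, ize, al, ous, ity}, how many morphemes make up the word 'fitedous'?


Segmenting 'fitedous' against the inventory:
  'fit' -> root (morpheme 1)
  'ed' -> suffix (morpheme 2)
  'ous' -> suffix (morpheme 3)
Total morphemes: 3

3


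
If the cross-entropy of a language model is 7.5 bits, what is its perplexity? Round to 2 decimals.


Perplexity formula: PP = 2^H
H = 7.5
PP = 2^7.5
Decompose: 2^7.5 = 2^7 * 2^0.5 = 2^7 * sqrt(2)
2^7 = 128, sqrt(2) ~ 1.4142136
PP ~ 128 * 1.4142136 = 181.0193408
Rounded to 2 decimals: 181.02

181.02


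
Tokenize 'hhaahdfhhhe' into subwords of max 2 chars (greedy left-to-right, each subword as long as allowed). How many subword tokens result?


'hhaahdfhhhe' has 11 characters.
Chunking with max size 2:
  Chunk 1: 'hh' (positions 0-1)
  Chunk 2: 'aa' (positions 2-3)
  Chunk 3: 'hd' (positions 4-5)
  Chunk 4: 'fh' (positions 6-7)
  Chunk 5: 'hh' (positions 8-9)
  Chunk 6: 'e' (positions 10-10)
Total chunks: ceil(11 / 2) = 6

6


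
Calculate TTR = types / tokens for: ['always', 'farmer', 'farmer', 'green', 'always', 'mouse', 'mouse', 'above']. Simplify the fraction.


Tokens: 8
Unique types: ('above', 'always', 'farmer', 'green', 'mouse') = 5
TTR = 5/8
Already in lowest terms.

5/8


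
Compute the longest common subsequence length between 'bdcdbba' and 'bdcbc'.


DP table for LCS of 'bdcdbba' and 'bdcbc':
       b  d  c  b  c
    0  0  0  0  0  0
  b 0  1  1  1  1  1
  d 0  1  2  2  2  2
  c 0  1  2  3  3  3
  d 0  1  2  3  3  3
  b 0  1  2  3  4  4
  b 0  1  2  3  4  4
  a 0  1  2  3  4  4
LCS: 'bdcb'
LCS length = 4

4


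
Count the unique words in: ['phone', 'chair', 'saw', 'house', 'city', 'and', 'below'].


Listing all tokens and tracking unique types:
  Token 1: 'phone' -> NEW (unique so far: 1)
  Token 2: 'chair' -> NEW (unique so far: 2)
  Token 3: 'saw' -> NEW (unique so far: 3)
  Token 4: 'house' -> NEW (unique so far: 4)
  Token 5: 'city' -> NEW (unique so far: 5)
  Token 6: 'and' -> NEW (unique so far: 6)
  Token 7: 'below' -> NEW (unique so far: 7)
Unique types: ('and', 'below', 'chair', 'city', 'house', 'phone', 'saw')
Vocabulary size: 7

7


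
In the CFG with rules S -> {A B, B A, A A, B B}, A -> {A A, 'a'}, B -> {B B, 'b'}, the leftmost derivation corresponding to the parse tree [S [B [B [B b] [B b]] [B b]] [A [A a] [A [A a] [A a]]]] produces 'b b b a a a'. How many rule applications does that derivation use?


Every bracketed nonterminal node [X ...] in the tree is produced by exactly one rule application.
Reading the tree off as a leftmost derivation:
  Step 1: S  =>  B A   (applied S -> B A)
  Step 2: B A  =>  B B A   (applied B -> B B)
  Step 3: B B A  =>  B B B A   (applied B -> B B)
  Step 4: B B B A  =>  b B B A   (applied B -> b)
  Step 5: b B B A  =>  b b B A   (applied B -> b)
  Step 6: b b B A  =>  b b b A   (applied B -> b)
  Step 7: b b b A  =>  b b b A A   (applied A -> A A)
  Step 8: b b b A A  =>  b b b a A   (applied A -> a)
  Step 9: b b b a A  =>  b b b a A A   (applied A -> A A)
  Step 10: b b b a A A  =>  b b b a a A   (applied A -> a)
  Step 11: b b b a a A  =>  b b b a a a   (applied A -> a)
Final yield: b b b a a a
Total rewrite steps: 11

11


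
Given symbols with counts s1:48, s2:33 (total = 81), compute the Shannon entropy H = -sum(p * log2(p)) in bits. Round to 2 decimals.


Computing entropy H = -sum(p_i * log2(p_i)):
  s1: p = 48/81 = 0.5926, -p*log2(p) = 0.4473
  s2: p = 33/81 = 0.4074, -p*log2(p) = 0.5278
H = sum of terms = 0.9751
Rounded to 2 decimals: 0.98

0.98


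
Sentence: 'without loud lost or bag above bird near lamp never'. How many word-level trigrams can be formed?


Word trigrams from [10] words:
  Trigram 1: (without loud lost)
  Trigram 2: (loud lost or)
  Trigram 3: (lost or bag)
  Trigram 4: (or bag above)
  Trigram 5: (bag above bird)
  Trigram 6: (above bird near)
  Trigram 7: (bird near lamp)
  Trigram 8: (near lamp never)
Total word trigrams: 10 - 2 = 8

8


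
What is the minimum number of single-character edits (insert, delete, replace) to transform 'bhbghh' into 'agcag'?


Building DP table for s1='bhbghh' (len 6) and s2='agcag' (len 5):
       a  g  c  a  g
    0  1  2  3  4  5
  b 1  1  2  3  4  5
  h 2  2  2  3  4  5
  b 3  3  3  3  4  5
  g 4  4  3  4  4  4
  h 5  5  4  4  5  5
  h 6  6  5  5  5  6
Edit distance = dp[6][5] = 6

6


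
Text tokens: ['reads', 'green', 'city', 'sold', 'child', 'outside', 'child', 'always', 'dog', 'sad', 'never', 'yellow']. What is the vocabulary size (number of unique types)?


Listing all tokens and tracking unique types:
  Token 1: 'reads' -> NEW (unique so far: 1)
  Token 2: 'green' -> NEW (unique so far: 2)
  Token 3: 'city' -> NEW (unique so far: 3)
  Token 4: 'sold' -> NEW (unique so far: 4)
  Token 5: 'child' -> NEW (unique so far: 5)
  Token 6: 'outside' -> NEW (unique so far: 6)
  Token 7: 'child' -> duplicate (unique so far: 6)
  Token 8: 'always' -> NEW (unique so far: 7)
  Token 9: 'dog' -> NEW (unique so far: 8)
  Token 10: 'sad' -> NEW (unique so far: 9)
  Token 11: 'never' -> NEW (unique so far: 10)
  Token 12: 'yellow' -> NEW (unique so far: 11)
Unique types: ('always', 'child', 'city', 'dog', 'green', 'never', 'outside', 'reads', 'sad', 'sold', 'yellow')
Vocabulary size: 11

11


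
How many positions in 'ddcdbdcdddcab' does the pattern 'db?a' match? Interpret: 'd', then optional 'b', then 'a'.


Pattern: db?a means 'd', then optional 'b', then 'a'.
Scanning 'ddcdbdcdddcab' position-by-position:
  Pos 0: window 'ddc' -> no
  Pos 1: window 'dcd' -> no
  Pos 2: window 'cdb' -> no
  Pos 3: window 'dbd' -> no
  Pos 4: window 'bdc' -> no
  Pos 5: window 'dcd' -> no
  Pos 6: window 'cdd' -> no
  Pos 7: window 'ddd' -> no
  Pos 8: window 'ddc' -> no
  Pos 9: window 'dca' -> no
  Pos 10: window 'cab' -> no
  Pos 11: window 'ab' -> no
  Pos 12: window 'b' -> no
Total matches: 0

0


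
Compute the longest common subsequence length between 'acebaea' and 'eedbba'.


DP table for LCS of 'acebaea' and 'eedbba':
       e  e  d  b  b  a
    0  0  0  0  0  0  0
  a 0  0  0  0  0  0  1
  c 0  0  0  0  0  0  1
  e 0  1  1  1  1  1  1
  b 0  1  1  1  2  2  2
  a 0  1  1  1  2  2  3
  e 0  1  2  2  2  2  3
  a 0  1  2  2  2  2  3
LCS: 'eba'
LCS length = 3

3


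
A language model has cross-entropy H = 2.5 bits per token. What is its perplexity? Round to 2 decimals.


Perplexity formula: PP = 2^H
H = 2.5
PP = 2^2.5
Decompose: 2^2.5 = 2^2 * 2^0.5 = 2^2 * sqrt(2)
2^2 = 4, sqrt(2) ~ 1.4142136
PP ~ 4 * 1.4142136 = 5.6568544
Rounded to 2 decimals: 5.66

5.66


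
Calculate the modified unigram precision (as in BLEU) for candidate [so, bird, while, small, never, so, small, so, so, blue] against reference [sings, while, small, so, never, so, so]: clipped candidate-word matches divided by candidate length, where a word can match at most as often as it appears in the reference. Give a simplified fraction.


Reference word counts: {'never': 1, 'sings': 1, 'small': 1, 'so': 3, 'while': 1}
Checking each candidate word (with clipping):
  'so' -> in reference (ref count 3, used 1/3) -> match (matches: 1)
  'bird' -> not in reference -> no match (matches: 1)
  'while' -> in reference (ref count 1, used 1/1) -> match (matches: 2)
  'small' -> in reference (ref count 1, used 1/1) -> match (matches: 3)
  'never' -> in reference (ref count 1, used 1/1) -> match (matches: 4)
  'so' -> in reference (ref count 3, used 2/3) -> match (matches: 5)
  'small' -> ref count 1 already used up (1/1) -> clipped, no match (matches: 5)
  'so' -> in reference (ref count 3, used 3/3) -> match (matches: 6)
  'so' -> ref count 3 already used up (3/3) -> clipped, no match (matches: 6)
  'blue' -> not in reference -> no match (matches: 6)
Clipped matches: 6, Candidate length: 10
Precision = 6/10 = 3/5

3/5


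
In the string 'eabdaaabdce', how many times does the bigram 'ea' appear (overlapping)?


Scanning 'eabdaaabdce' for bigram 'ea':
  Position 0: 'ea' -> MATCH
  Position 1: 'ab' -> no
  Position 2: 'bd' -> no
  Position 3: 'da' -> no
  Position 4: 'aa' -> no
  Position 5: 'aa' -> no
  Position 6: 'ab' -> no
  Position 7: 'bd' -> no
  Position 8: 'dc' -> no
  Position 9: 'ce' -> no
Total matches: 1

1


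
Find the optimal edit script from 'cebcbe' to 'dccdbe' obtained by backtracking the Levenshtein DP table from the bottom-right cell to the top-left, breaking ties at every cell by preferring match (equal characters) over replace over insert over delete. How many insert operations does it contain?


Edit distance = 4. Backtracking from cell (6, 6) with preference match > replace > insert > delete,
then listing the resulting alignment 'cebcbe' -> 'dccdbe' left to right:
  Step 1: replace c->d
  Step 2: replace e->c
  Step 3: replace b->c
  Step 4: replace c->d
  Step 5: keep 'b'
  Step 6: keep 'e'
Total insertions: 0

0


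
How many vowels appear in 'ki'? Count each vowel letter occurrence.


Scanning each character of 'ki':
  Position 1: 'k' -> consonant (running count: 0)
  Position 2: 'i' -> vowel (running count: 1)
Total vowels: 1

1


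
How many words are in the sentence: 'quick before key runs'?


Counting words by splitting on spaces:
  Word 1: 'quick'
  Word 2: 'before'
  Word 3: 'key'
  Word 4: 'runs'
Total words: 4

4


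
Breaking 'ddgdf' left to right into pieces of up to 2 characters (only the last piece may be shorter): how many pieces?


'ddgdf' has 5 characters.
Chunking with max size 2:
  Chunk 1: 'dd' (positions 0-1)
  Chunk 2: 'gd' (positions 2-3)
  Chunk 3: 'f' (positions 4-4)
Total chunks: ceil(5 / 2) = 3

3


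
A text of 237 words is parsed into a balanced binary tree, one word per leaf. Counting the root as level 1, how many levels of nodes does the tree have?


In a balanced binary tree with n leaves the deepest leaf is ceil(log2(n)) edges below the root,
so counting node levels inclusive of root and leaves gives ceil(log2(n)) + 1 levels.
log2(237) = 7.8887
ceil(7.8887) = 8
levels = 8 + 1 = 9

9


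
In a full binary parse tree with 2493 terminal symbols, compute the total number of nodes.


Leaf nodes (terminals): 2493
Internal nodes = n - 1 = 2493 - 1 = 2492
Total = leaves + internal = 2493 + 2492 = 4985

4985


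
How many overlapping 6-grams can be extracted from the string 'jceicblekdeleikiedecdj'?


String 'jceicblekdeleikiedecdj' has length L = 22.
Number of overlapping n-grams = L - n + 1
Substituting: 22 - 6 + 1 = 17

17


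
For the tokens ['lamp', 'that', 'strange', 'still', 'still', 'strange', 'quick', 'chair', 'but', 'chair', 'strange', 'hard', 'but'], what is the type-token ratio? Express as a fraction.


Tokens: 13
Unique types: ('but', 'chair', 'hard', 'lamp', 'quick', 'still', 'strange', 'that') = 8
TTR = 8/13
Already in lowest terms.

8/13


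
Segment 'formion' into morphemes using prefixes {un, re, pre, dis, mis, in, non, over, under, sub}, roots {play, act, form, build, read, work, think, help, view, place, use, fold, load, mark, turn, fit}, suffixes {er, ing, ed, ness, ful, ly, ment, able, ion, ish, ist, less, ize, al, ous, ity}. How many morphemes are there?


Segmenting 'formion' against the inventory:
  'form' -> root (morpheme 1)
  'ion' -> suffix (morpheme 2)
Total morphemes: 2

2


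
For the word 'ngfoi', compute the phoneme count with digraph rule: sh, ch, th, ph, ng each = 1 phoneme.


Parsing 'ngfoi' greedily, digraphs first:
  'ng' -> digraph (1 consonant phoneme) (phonemes so far: 1)
  'f' -> consonant phoneme (phonemes so far: 2)
  'o' -> vowel phoneme (phonemes so far: 3)
  'i' -> vowel phoneme (phonemes so far: 4)
Total phonemes: 4

4


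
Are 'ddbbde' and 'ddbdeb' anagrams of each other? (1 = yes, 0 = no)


Sort characters of 'ddbbde': 'bbddde'
Sort characters of 'ddbdeb': 'bbddde'
Sorted forms match -> they ARE anagrams
Result: 1

1


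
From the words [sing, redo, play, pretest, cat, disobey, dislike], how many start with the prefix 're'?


Checking each word for prefix 're':
  'sing' -> no (count: 0)
  'redo' -> YES, starts with 're' (count: 1)
  'play' -> no (count: 1)
  'pretest' -> no (count: 1)
  'cat' -> no (count: 1)
  'disobey' -> no (count: 1)
  'dislike' -> no (count: 1)
Total with prefix 're': 1

1


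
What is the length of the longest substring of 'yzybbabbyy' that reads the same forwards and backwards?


Scanning 'yzybbabbyy' for palindromic substrings.
Substring at positions 2-8: 'ybbabby'.
Check: reverse('ybbabby') = 'ybbabby' -> palindrome confirmed.
Neighbouring characters ('z' / 'y') break symmetry, so it cannot extend further.
No longer palindromic substring exists; longest length = 7

7


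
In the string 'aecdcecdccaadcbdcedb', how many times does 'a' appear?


Scanning 'aecdcecdccaadcbdcedb' for 'a':
  Position 0: 'a' -> MATCH (count: 1)
  Position 10: 'a' -> MATCH (count: 2)
  Position 11: 'a' -> MATCH (count: 3)
Total occurrences of 'a': 3

3


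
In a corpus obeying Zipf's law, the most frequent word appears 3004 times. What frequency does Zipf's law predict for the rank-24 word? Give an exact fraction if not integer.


Zipf's law: freq(rank) = f1 / rank
f1 = 3004, rank = 24
freq = 3004 / 24
GCD(3004, 24) = 4
Simplified: 751/6

751/6


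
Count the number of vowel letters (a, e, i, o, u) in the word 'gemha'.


Scanning each character of 'gemha':
  Position 1: 'g' -> consonant (running count: 0)
  Position 2: 'e' -> vowel (running count: 1)
  Position 3: 'm' -> consonant (running count: 1)
  Position 4: 'h' -> consonant (running count: 1)
  Position 5: 'a' -> vowel (running count: 2)
Total vowels: 2

2


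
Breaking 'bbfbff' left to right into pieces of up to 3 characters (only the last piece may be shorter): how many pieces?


'bbfbff' has 6 characters.
Chunking with max size 3:
  Chunk 1: 'bbf' (positions 0-2)
  Chunk 2: 'bff' (positions 3-5)
Total chunks: ceil(6 / 3) = 2

2


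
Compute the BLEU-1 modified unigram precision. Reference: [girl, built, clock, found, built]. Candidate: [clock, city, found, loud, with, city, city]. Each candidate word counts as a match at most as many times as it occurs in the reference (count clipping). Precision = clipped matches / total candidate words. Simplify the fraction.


Reference word counts: {'built': 2, 'clock': 1, 'found': 1, 'girl': 1}
Checking each candidate word (with clipping):
  'clock' -> in reference (ref count 1, used 1/1) -> match (matches: 1)
  'city' -> not in reference -> no match (matches: 1)
  'found' -> in reference (ref count 1, used 1/1) -> match (matches: 2)
  'loud' -> not in reference -> no match (matches: 2)
  'with' -> not in reference -> no match (matches: 2)
  'city' -> not in reference -> no match (matches: 2)
  'city' -> not in reference -> no match (matches: 2)
Clipped matches: 2, Candidate length: 7
Precision = 2/7

2/7


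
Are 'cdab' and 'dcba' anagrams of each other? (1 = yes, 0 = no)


Sort characters of 'cdab': 'abcd'
Sort characters of 'dcba': 'abcd'
Sorted forms match -> they ARE anagrams
Result: 1

1


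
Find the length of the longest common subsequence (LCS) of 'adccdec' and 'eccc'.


DP table for LCS of 'adccdec' and 'eccc':
       e  c  c  c
    0  0  0  0  0
  a 0  0  0  0  0
  d 0  0  0  0  0
  c 0  0  1  1  1
  c 0  0  1  2  2
  d 0  0  1  2  2
  e 0  1  1  2  2
  c 0  1  2  2  3
LCS: 'ccc'
LCS length = 3

3


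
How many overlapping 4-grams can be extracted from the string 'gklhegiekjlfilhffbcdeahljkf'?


String 'gklhegiekjlfilhffbcdeahljkf' has length L = 27.
Number of overlapping n-grams = L - n + 1
Substituting: 27 - 4 + 1 = 24

24


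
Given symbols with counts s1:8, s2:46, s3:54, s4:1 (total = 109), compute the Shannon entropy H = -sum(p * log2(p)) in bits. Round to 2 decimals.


Computing entropy H = -sum(p_i * log2(p_i)):
  s1: p = 8/109 = 0.0734, -p*log2(p) = 0.2766
  s2: p = 46/109 = 0.4220, -p*log2(p) = 0.5253
  s3: p = 54/109 = 0.4954, -p*log2(p) = 0.5020
  s4: p = 1/109 = 0.0092, -p*log2(p) = 0.0621
H = sum of terms = 1.3660
Rounded to 2 decimals: 1.37

1.37


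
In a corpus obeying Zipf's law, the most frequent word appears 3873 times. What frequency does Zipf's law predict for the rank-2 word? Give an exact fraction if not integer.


Zipf's law: freq(rank) = f1 / rank
f1 = 3873, rank = 2
freq = 3873 / 2
GCD(3873, 2) = 1
Simplified: 3873/2

3873/2


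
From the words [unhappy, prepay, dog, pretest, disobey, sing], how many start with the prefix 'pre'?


Checking each word for prefix 'pre':
  'unhappy' -> no (count: 0)
  'prepay' -> YES, starts with 'pre' (count: 1)
  'dog' -> no (count: 1)
  'pretest' -> YES, starts with 'pre' (count: 2)
  'disobey' -> no (count: 2)
  'sing' -> no (count: 2)
Total with prefix 'pre': 2

2


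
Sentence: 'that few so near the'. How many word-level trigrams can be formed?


Word trigrams from [5] words:
  Trigram 1: (that few so)
  Trigram 2: (few so near)
  Trigram 3: (so near the)
Total word trigrams: 5 - 2 = 3

3


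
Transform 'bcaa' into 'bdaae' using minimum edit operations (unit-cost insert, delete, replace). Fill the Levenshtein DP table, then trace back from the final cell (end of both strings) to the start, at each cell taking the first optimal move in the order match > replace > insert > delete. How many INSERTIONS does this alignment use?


Edit distance = 2. Backtracking from cell (4, 5) with preference match > replace > insert > delete,
then listing the resulting alignment 'bcaa' -> 'bdaae' left to right:
  Step 1: keep 'b'
  Step 2: replace c->d
  Step 3: keep 'a'
  Step 4: keep 'a'
  Step 5: insert 'e' [insertion #1]
Total insertions: 1

1


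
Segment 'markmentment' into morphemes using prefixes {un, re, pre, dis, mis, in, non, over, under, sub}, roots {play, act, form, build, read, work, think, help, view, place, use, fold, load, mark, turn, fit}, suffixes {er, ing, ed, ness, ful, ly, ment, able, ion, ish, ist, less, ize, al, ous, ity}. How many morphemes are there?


Segmenting 'markmentment' against the inventory:
  'mark' -> root (morpheme 1)
  'ment' -> suffix (morpheme 2)
  'ment' -> suffix (morpheme 3)
Total morphemes: 3

3


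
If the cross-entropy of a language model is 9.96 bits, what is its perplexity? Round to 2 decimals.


Perplexity formula: PP = 2^H
H = 9.96
PP = 2^9.96
Decompose: 2^9.96 = 2^9 * 2^0.96
2^9 = 512, 2^0.96 ~ 1.9453099
PP ~ 512 * 1.9453099 = 995.9986688
Rounded to 2 decimals: 996.00

996.00


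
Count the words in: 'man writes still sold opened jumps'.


Counting words by splitting on spaces:
  Word 1: 'man'
  Word 2: 'writes'
  Word 3: 'still'
  Word 4: 'sold'
  Word 5: 'opened'
  Word 6: 'jumps'
Total words: 6

6


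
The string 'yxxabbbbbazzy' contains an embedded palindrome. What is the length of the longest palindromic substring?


Scanning 'yxxabbbbbazzy' for palindromic substrings.
Substring at positions 3-9: 'abbbbba'.
Check: reverse('abbbbba') = 'abbbbba' -> palindrome confirmed.
Neighbouring characters ('x' / 'z') break symmetry, so it cannot extend further.
No longer palindromic substring exists; longest length = 7

7


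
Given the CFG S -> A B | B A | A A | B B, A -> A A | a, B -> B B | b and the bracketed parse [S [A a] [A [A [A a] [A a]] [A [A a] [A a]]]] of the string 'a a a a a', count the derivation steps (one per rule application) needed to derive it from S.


Every bracketed nonterminal node [X ...] in the tree is produced by exactly one rule application.
Reading the tree off as a leftmost derivation:
  Step 1: S  =>  A A   (applied S -> A A)
  Step 2: A A  =>  a A   (applied A -> a)
  Step 3: a A  =>  a A A   (applied A -> A A)
  Step 4: a A A  =>  a A A A   (applied A -> A A)
  Step 5: a A A A  =>  a a A A   (applied A -> a)
  Step 6: a a A A  =>  a a a A   (applied A -> a)
  Step 7: a a a A  =>  a a a A A   (applied A -> A A)
  Step 8: a a a A A  =>  a a a a A   (applied A -> a)
  Step 9: a a a a A  =>  a a a a a   (applied A -> a)
Final yield: a a a a a
Total rewrite steps: 9

9


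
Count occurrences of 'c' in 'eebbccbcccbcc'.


Scanning 'eebbccbcccbcc' for 'c':
  Position 4: 'c' -> MATCH (count: 1)
  Position 5: 'c' -> MATCH (count: 2)
  Position 7: 'c' -> MATCH (count: 3)
  Position 8: 'c' -> MATCH (count: 4)
  Position 9: 'c' -> MATCH (count: 5)
  Position 11: 'c' -> MATCH (count: 6)
  Position 12: 'c' -> MATCH (count: 7)
Total occurrences of 'c': 7

7


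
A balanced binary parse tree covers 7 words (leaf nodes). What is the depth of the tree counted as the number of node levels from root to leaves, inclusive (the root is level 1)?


In a balanced binary tree with n leaves the deepest leaf is ceil(log2(n)) edges below the root,
so counting node levels inclusive of root and leaves gives ceil(log2(n)) + 1 levels.
log2(7) = 2.8074
ceil(2.8074) = 3
levels = 3 + 1 = 4

4


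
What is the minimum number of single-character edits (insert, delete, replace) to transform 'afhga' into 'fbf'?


Building DP table for s1='afhga' (len 5) and s2='fbf' (len 3):
       f  b  f
    0  1  2  3
  a 1  1  2  3
  f 2  1  2  2
  h 3  2  2  3
  g 4  3  3  3
  a 5  4  4  4
Edit distance = dp[5][3] = 4

4


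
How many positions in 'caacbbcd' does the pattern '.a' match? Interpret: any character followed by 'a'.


Pattern: .a means any character followed by 'a'.
Scanning 'caacbbcd' position-by-position:
  Pos 0: window 'ca' -> MATCH
  Pos 1: window 'aa' -> MATCH
  Pos 2: window 'ac' -> no
  Pos 3: window 'cb' -> no
  Pos 4: window 'bb' -> no
  Pos 5: window 'bc' -> no
  Pos 6: window 'cd' -> no
  Pos 7: window 'd' -> no
Total matches: 2

2
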